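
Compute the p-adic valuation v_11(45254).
v_11(45254) = 3

v_11(n) is the largest exponent k such that 11^k divides n. Factor out: 45254 = 11^3 · 34. (Sign doesn't affect v_p.) So v_11(45254) = 3.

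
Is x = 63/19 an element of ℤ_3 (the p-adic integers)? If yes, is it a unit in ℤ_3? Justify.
x ∈ ℤ_3 but not a unit; v_3(x) = 2 > 0

ℤ_3 = {x ∈ ℚ_3 : v_3(x) ≥ 0} and ℤ_3^× = {x ∈ ℤ_3 : v_3(x) = 0}. Here v_3(63/19) = v_3(num) − v_3(den) = 2; compare against these criteria.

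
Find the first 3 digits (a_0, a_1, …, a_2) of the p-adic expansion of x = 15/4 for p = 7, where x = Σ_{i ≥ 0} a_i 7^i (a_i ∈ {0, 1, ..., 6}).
(a_0, …, a_2) = (2, 2, 5)

v_7(15/4) = 0 (numerator and denominator both coprime to 7), so x ∈ ℤ_7^×. Compute digits iteratively via a_i = x_i mod 7, x_{i+1} = (x_i − a_i)/7, with x_0 = x:
  x_0 = 15/4;  a_0 = 2;  x_1 = (x_0 − 2)/7 = 1/4
  x_1 = 1/4;  a_1 = 2;  x_2 = (x_1 − 2)/7 = -1/4
  x_2 = -1/4;  a_2 = 5;  x_3 = (x_2 − 5)/7 = -3/4
Digits: (2, 2, 5).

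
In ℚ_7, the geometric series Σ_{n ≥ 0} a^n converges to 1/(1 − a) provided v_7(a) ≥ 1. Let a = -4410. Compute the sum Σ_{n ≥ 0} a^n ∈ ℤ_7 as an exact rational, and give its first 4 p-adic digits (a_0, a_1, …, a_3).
Σ a^n = 1/(1 − a) = 1/4411;  first 4 digits = (1, 0, 1, 1)

v_7(a) = 2 ≥ 1, so the series converges in ℤ_7 to 1/(1 − a) = 1/(1 − (-4410)) = 1/4411. Expand this rational in ℤ_7: compute digits iteratively via d_i = x_i mod 7, x_{i+1} = (x_i − d_i)/7. The first 4 digits are (1, 0, 1, 1).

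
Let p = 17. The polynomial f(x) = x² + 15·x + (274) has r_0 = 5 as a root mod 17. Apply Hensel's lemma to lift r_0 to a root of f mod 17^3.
r_2 = 3354 (mod 4913)

Hensel: r_{i+1} = r_i − f(r_i)·(f′(r_i))^{-1} mod 17^{i+2}, f′(x) = 2x + 15. Iterate:
  r_0 = 5 (mod 17)
  r_1 = 175 (mod 289)
  r_2 = 3354 (mod 4913)
Final: r = 3354 satisfies f(r) ≡ 0 mod 17^3.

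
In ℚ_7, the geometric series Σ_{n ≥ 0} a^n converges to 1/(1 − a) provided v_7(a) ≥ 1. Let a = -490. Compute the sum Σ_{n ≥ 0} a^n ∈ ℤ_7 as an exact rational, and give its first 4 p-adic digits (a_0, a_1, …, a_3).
Σ a^n = 1/(1 − a) = 1/491;  first 4 digits = (1, 0, 4, 5)

v_7(a) = 2 ≥ 1, so the series converges in ℤ_7 to 1/(1 − a) = 1/(1 − (-490)) = 1/491. Expand this rational in ℤ_7: compute digits iteratively via d_i = x_i mod 7, x_{i+1} = (x_i − d_i)/7. The first 4 digits are (1, 0, 4, 5).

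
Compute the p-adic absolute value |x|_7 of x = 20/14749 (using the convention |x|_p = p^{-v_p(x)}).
|20/14749|_7 = 343

Step 1 — compute v_7(x) by factoring powers of 7 out of the numerator and denominator: v_7(20/14749) = -3. Step 2 — apply |x|_p = p^{-v_p(x)} = 7^{3} = 343.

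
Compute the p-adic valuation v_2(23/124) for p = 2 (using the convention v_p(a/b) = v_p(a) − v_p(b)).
v_2(23/124) = -2

Factor powers of 2 from the numerator and denominator of the reduced fraction: 23 = 2^0 · 23 and 124 = 2^2 · 31. Apply v_p(a/b) = v_p(a) − v_p(b): v_2(23/124) = 0 − 2 = -2.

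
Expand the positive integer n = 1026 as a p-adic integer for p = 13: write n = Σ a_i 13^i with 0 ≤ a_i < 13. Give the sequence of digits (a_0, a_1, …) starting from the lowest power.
(a_0, a_1, …) = (12, 0, 6)

Repeated division by 13 gives the digits low-to-high: 1026 = 12 + 6·13^2. Digit sequence: (12, 0, 6).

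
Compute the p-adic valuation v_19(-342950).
v_19(-342950) = 3

v_19(n) is the largest exponent k such that 19^k divides n. Factor out: -342950 = -19^3 · 50. (Sign doesn't affect v_p.) So v_19(-342950) = 3.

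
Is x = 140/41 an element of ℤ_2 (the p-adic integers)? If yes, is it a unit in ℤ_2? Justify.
x ∈ ℤ_2 but not a unit; v_2(x) = 2 > 0

ℤ_2 = {x ∈ ℚ_2 : v_2(x) ≥ 0} and ℤ_2^× = {x ∈ ℤ_2 : v_2(x) = 0}. Here v_2(140/41) = v_2(num) − v_2(den) = 2; compare against these criteria.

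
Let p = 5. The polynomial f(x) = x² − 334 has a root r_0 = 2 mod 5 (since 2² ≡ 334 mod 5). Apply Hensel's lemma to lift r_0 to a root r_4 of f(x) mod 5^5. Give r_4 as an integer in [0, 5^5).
r_4 = 1922 (mod 3125)

Hensel's recurrence: r_{i+1} = r_i − f(r_i)·(f′(r_i))^{-1} mod 5^{i+2}, with f′(x) = 2x. Iterate:
  r_0 = 2 (mod 5)
  r_1 = 22 (mod 25)
  r_2 = 47 (mod 125)
  r_3 = 47 (mod 625)
  r_4 = 1922 (mod 3125)
Final: r_4 = 1922, and one checks f(r_4) ≡ 0 mod 5^5.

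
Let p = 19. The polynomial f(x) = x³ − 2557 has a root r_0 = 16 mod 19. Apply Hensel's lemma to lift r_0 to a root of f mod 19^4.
r_3 = 123782 (mod 130321)

Hensel: r_{i+1} = r_i − f(r_i)/f′(r_i) mod 19^{i+2}, where f′(x) = 3x². Iterate:
  r_0 = 16 (mod 19)
  r_1 = 320 (mod 361)
  r_2 = 320 (mod 6859)
  r_3 = 123782 (mod 130321)
Final: r = 123782 with f(r) ≡ 0 mod 19^4.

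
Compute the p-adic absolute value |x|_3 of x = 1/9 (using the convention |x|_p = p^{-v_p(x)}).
|1/9|_3 = 9

Step 1 — compute v_3(x) by factoring powers of 3 out of the numerator and denominator: v_3(1/9) = -2. Step 2 — apply |x|_p = p^{-v_p(x)} = 3^{2} = 9.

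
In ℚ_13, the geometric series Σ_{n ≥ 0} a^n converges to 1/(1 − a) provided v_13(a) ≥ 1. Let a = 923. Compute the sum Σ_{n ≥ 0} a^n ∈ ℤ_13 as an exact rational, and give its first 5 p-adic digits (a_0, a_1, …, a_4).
Σ a^n = 1/(1 − a) = -1/922;  first 5 digits = (1, 6, 2, 6, 10)

v_13(a) = 1 ≥ 1, so the series converges in ℤ_13 to 1/(1 − a) = 1/(1 − 923) = -1/922. Expand this rational in ℤ_13: compute digits iteratively via d_i = x_i mod 13, x_{i+1} = (x_i − d_i)/13. The first 5 digits are (1, 6, 2, 6, 10).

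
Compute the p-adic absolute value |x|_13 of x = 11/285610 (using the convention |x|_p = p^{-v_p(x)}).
|11/285610|_13 = 28561

Step 1 — compute v_13(x) by factoring powers of 13 out of the numerator and denominator: v_13(11/285610) = -4. Step 2 — apply |x|_p = p^{-v_p(x)} = 13^{4} = 28561.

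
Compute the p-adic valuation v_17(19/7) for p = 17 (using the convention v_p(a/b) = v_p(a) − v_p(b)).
v_17(19/7) = 0

Factor powers of 17 from the numerator and denominator of the reduced fraction: 19 = 17^0 · 19 and 7 = 17^0 · 7. Apply v_p(a/b) = v_p(a) − v_p(b): v_17(19/7) = 0 − 0 = 0.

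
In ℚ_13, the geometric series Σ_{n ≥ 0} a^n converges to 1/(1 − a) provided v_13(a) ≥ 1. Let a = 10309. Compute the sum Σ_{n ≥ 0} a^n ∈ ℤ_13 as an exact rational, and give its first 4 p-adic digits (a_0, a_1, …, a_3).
Σ a^n = 1/(1 − a) = -1/10308;  first 4 digits = (1, 0, 9, 4)

v_13(a) = 2 ≥ 1, so the series converges in ℤ_13 to 1/(1 − a) = 1/(1 − 10309) = -1/10308. Expand this rational in ℤ_13: compute digits iteratively via d_i = x_i mod 13, x_{i+1} = (x_i − d_i)/13. The first 4 digits are (1, 0, 9, 4).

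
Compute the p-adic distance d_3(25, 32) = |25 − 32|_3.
d_3(25, 32) = 1

Step 1 — x − y = 25 − 32 = -7. Step 2 — v_3(-7) = 0 (factor: -7 = −(3^0 · 7); the sign does not affect v_p). Step 3 — |x − y|_3 = 3^{0} = 1.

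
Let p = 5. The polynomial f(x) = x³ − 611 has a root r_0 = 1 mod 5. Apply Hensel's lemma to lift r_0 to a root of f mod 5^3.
r_2 = 96 (mod 125)

Hensel: r_{i+1} = r_i − f(r_i)/f′(r_i) mod 5^{i+2}, where f′(x) = 3x². Iterate:
  r_0 = 1 (mod 5)
  r_1 = 21 (mod 25)
  r_2 = 96 (mod 125)
Final: r = 96 with f(r) ≡ 0 mod 5^3.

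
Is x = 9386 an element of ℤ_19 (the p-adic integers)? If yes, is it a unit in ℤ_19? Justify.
x ∈ ℤ_19 but not a unit; v_19(x) = 2 > 0

ℤ_19 = {x ∈ ℚ_19 : v_19(x) ≥ 0} and ℤ_19^× = {x ∈ ℤ_19 : v_19(x) = 0}. Here v_19(9386) = v_19(num) − v_19(den) = 2; compare against these criteria.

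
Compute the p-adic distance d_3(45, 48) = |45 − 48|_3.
d_3(45, 48) = 1/3

Step 1 — x − y = 45 − 48 = -3. Step 2 — v_3(-3) = 1 (factor: -3 = −(3^1 · 1); the sign does not affect v_p). Step 3 — |x − y|_3 = 3^{-1} = 1/3.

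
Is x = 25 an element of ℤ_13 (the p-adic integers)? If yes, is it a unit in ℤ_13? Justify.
x ∈ ℤ_13^× (unit); v_13(x) = 0

ℤ_13 = {x ∈ ℚ_13 : v_13(x) ≥ 0} and ℤ_13^× = {x ∈ ℤ_13 : v_13(x) = 0}. Here v_13(25) = v_13(num) − v_13(den) = 0; compare against these criteria.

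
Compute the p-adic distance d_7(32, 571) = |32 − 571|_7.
d_7(32, 571) = 1/49

Step 1 — x − y = 32 − 571 = -539. Step 2 — v_7(-539) = 2 (factor: -539 = −(7^2 · 11); the sign does not affect v_p). Step 3 — |x − y|_7 = 7^{-2} = 1/49.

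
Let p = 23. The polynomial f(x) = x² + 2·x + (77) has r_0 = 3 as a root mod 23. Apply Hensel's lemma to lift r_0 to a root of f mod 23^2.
r_1 = 256 (mod 529)

Hensel: r_{i+1} = r_i − f(r_i)·(f′(r_i))^{-1} mod 23^{i+2}, f′(x) = 2x + 2. Iterate:
  r_0 = 3 (mod 23)
  r_1 = 256 (mod 529)
Final: r = 256 satisfies f(r) ≡ 0 mod 23^2.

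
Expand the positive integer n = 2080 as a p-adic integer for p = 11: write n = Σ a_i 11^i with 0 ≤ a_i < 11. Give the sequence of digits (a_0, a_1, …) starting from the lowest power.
(a_0, a_1, …) = (1, 2, 6, 1)

Repeated division by 11 gives the digits low-to-high: 2080 = 1 + 2·11^1 + 6·11^2 + 1·11^3. Digit sequence: (1, 2, 6, 1).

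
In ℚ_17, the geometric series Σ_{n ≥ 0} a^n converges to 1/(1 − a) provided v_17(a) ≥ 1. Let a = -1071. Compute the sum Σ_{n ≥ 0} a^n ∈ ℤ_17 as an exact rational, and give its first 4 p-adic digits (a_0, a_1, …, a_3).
Σ a^n = 1/(1 − a) = 1/1072;  first 4 digits = (1, 5, 4, 1)

v_17(a) = 1 ≥ 1, so the series converges in ℤ_17 to 1/(1 − a) = 1/(1 − (-1071)) = 1/1072. Expand this rational in ℤ_17: compute digits iteratively via d_i = x_i mod 17, x_{i+1} = (x_i − d_i)/17. The first 4 digits are (1, 5, 4, 1).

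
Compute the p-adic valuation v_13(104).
v_13(104) = 1

v_13(n) is the largest exponent k such that 13^k divides n. Factor out: 104 = 13^1 · 8. (Sign doesn't affect v_p.) So v_13(104) = 1.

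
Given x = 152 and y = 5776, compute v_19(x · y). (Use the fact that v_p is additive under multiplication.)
v_19(877952) = 3

v_p(x) = 1 (factor: 152 = 19^1 · 8); v_p(y) = 2 (factor: 5776 = 19^2 · 16). Additivity: v_p(xy) = v_p(x) + v_p(y) = 1 + 2 = 3. (Direct check: xy = 877952 = 19^3 · (128).)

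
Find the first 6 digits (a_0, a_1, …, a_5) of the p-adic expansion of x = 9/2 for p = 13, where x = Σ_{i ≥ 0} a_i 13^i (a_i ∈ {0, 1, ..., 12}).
(a_0, …, a_5) = (11, 6, 6, 6, 6, 6)

v_13(9/2) = 0 (numerator and denominator both coprime to 13), so x ∈ ℤ_13^×. Compute digits iteratively via a_i = x_i mod 13, x_{i+1} = (x_i − a_i)/13, with x_0 = x:
  x_0 = 9/2;  a_0 = 11;  x_1 = (x_0 − 11)/13 = -1/2
  x_1 = -1/2;  a_1 = 6;  x_2 = (x_1 − 6)/13 = -1/2
  x_2 = -1/2;  a_2 = 6;  x_3 = (x_2 − 6)/13 = -1/2
  x_3 = -1/2;  a_3 = 6;  x_4 = (x_3 − 6)/13 = -1/2
  x_4 = -1/2;  a_4 = 6;  x_5 = (x_4 − 6)/13 = -1/2
  x_5 = -1/2;  a_5 = 6;  x_6 = (x_5 − 6)/13 = -1/2
Digits: (11, 6, 6, 6, 6, 6).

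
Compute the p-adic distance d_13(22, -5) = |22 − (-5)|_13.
d_13(22, -5) = 1

Step 1 — x − y = 22 − (-5) = 27. Step 2 — v_13(27) = 0 (factor: 27 = (13^0 · 27); the sign does not affect v_p). Step 3 — |x − y|_13 = 13^{0} = 1.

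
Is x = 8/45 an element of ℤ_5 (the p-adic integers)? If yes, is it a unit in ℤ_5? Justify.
x ∉ ℤ_5 (v_5(x) = -1 < 0)

ℤ_5 = {x ∈ ℚ_5 : v_5(x) ≥ 0} and ℤ_5^× = {x ∈ ℤ_5 : v_5(x) = 0}. Here v_5(8/45) = v_5(num) − v_5(den) = -1; compare against these criteria.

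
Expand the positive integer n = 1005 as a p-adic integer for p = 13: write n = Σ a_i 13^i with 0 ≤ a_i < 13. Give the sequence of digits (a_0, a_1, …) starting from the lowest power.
(a_0, a_1, …) = (4, 12, 5)

Repeated division by 13 gives the digits low-to-high: 1005 = 4 + 12·13^1 + 5·13^2. Digit sequence: (4, 12, 5).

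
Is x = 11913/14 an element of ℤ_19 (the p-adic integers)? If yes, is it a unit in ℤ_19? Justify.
x ∈ ℤ_19 but not a unit; v_19(x) = 2 > 0

ℤ_19 = {x ∈ ℚ_19 : v_19(x) ≥ 0} and ℤ_19^× = {x ∈ ℤ_19 : v_19(x) = 0}. Here v_19(11913/14) = v_19(num) − v_19(den) = 2; compare against these criteria.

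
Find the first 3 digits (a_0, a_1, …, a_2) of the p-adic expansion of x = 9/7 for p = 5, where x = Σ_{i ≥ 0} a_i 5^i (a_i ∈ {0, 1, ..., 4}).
(a_0, …, a_2) = (2, 2, 1)

v_5(9/7) = 0 (numerator and denominator both coprime to 5), so x ∈ ℤ_5^×. Compute digits iteratively via a_i = x_i mod 5, x_{i+1} = (x_i − a_i)/5, with x_0 = x:
  x_0 = 9/7;  a_0 = 2;  x_1 = (x_0 − 2)/5 = -1/7
  x_1 = -1/7;  a_1 = 2;  x_2 = (x_1 − 2)/5 = -3/7
  x_2 = -3/7;  a_2 = 1;  x_3 = (x_2 − 1)/5 = -2/7
Digits: (2, 2, 1).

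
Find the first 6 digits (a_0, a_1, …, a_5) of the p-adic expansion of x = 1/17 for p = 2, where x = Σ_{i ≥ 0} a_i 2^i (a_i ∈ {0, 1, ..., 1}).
(a_0, …, a_5) = (1, 0, 0, 0, 1, 1)

v_2(1/17) = 0 (numerator and denominator both coprime to 2), so x ∈ ℤ_2^×. Compute digits iteratively via a_i = x_i mod 2, x_{i+1} = (x_i − a_i)/2, with x_0 = x:
  x_0 = 1/17;  a_0 = 1;  x_1 = (x_0 − 1)/2 = -8/17
  x_1 = -8/17;  a_1 = 0;  x_2 = (x_1 − 0)/2 = -4/17
  x_2 = -4/17;  a_2 = 0;  x_3 = (x_2 − 0)/2 = -2/17
  x_3 = -2/17;  a_3 = 0;  x_4 = (x_3 − 0)/2 = -1/17
  x_4 = -1/17;  a_4 = 1;  x_5 = (x_4 − 1)/2 = -9/17
  x_5 = -9/17;  a_5 = 1;  x_6 = (x_5 − 1)/2 = -13/17
Digits: (1, 0, 0, 0, 1, 1).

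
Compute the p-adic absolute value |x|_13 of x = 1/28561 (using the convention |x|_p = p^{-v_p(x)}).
|1/28561|_13 = 28561

Step 1 — compute v_13(x) by factoring powers of 13 out of the numerator and denominator: v_13(1/28561) = -4. Step 2 — apply |x|_p = p^{-v_p(x)} = 13^{4} = 28561.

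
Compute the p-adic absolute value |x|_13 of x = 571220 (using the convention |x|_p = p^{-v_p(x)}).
|571220|_13 = 1/28561

Step 1 — compute v_13(x) by factoring powers of 13 out of the numerator and denominator: v_13(571220) = 4. Step 2 — apply |x|_p = p^{-v_p(x)} = 13^{-4} = 1/28561.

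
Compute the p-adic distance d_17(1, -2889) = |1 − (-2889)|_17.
d_17(1, -2889) = 1/289

Step 1 — x − y = 1 − (-2889) = 2890. Step 2 — v_17(2890) = 2 (factor: 2890 = (17^2 · 10); the sign does not affect v_p). Step 3 — |x − y|_17 = 17^{-2} = 1/289.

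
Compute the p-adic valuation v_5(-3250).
v_5(-3250) = 3

v_5(n) is the largest exponent k such that 5^k divides n. Factor out: -3250 = -5^3 · 26. (Sign doesn't affect v_p.) So v_5(-3250) = 3.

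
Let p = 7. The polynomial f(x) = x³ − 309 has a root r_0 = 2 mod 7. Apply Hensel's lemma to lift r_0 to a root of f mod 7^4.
r_3 = 2179 (mod 2401)

Hensel: r_{i+1} = r_i − f(r_i)/f′(r_i) mod 7^{i+2}, where f′(x) = 3x². Iterate:
  r_0 = 2 (mod 7)
  r_1 = 23 (mod 49)
  r_2 = 121 (mod 343)
  r_3 = 2179 (mod 2401)
Final: r = 2179 with f(r) ≡ 0 mod 7^4.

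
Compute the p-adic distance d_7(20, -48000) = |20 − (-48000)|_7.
d_7(20, -48000) = 1/2401

Step 1 — x − y = 20 − (-48000) = 48020. Step 2 — v_7(48020) = 4 (factor: 48020 = (7^4 · 20); the sign does not affect v_p). Step 3 — |x − y|_7 = 7^{-4} = 1/2401.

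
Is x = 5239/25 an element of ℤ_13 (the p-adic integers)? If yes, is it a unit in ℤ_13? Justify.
x ∈ ℤ_13 but not a unit; v_13(x) = 2 > 0

ℤ_13 = {x ∈ ℚ_13 : v_13(x) ≥ 0} and ℤ_13^× = {x ∈ ℤ_13 : v_13(x) = 0}. Here v_13(5239/25) = v_13(num) − v_13(den) = 2; compare against these criteria.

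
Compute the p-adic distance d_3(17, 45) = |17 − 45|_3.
d_3(17, 45) = 1

Step 1 — x − y = 17 − 45 = -28. Step 2 — v_3(-28) = 0 (factor: -28 = −(3^0 · 28); the sign does not affect v_p). Step 3 — |x − y|_3 = 3^{0} = 1.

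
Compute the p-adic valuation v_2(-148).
v_2(-148) = 2

v_2(n) is the largest exponent k such that 2^k divides n. Factor out: -148 = -2^2 · 37. (Sign doesn't affect v_p.) So v_2(-148) = 2.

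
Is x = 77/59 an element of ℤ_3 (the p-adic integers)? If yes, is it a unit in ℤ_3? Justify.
x ∈ ℤ_3^× (unit); v_3(x) = 0

ℤ_3 = {x ∈ ℚ_3 : v_3(x) ≥ 0} and ℤ_3^× = {x ∈ ℤ_3 : v_3(x) = 0}. Here v_3(77/59) = v_3(num) − v_3(den) = 0; compare against these criteria.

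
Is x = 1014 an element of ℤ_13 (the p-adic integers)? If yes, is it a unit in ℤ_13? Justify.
x ∈ ℤ_13 but not a unit; v_13(x) = 2 > 0

ℤ_13 = {x ∈ ℚ_13 : v_13(x) ≥ 0} and ℤ_13^× = {x ∈ ℤ_13 : v_13(x) = 0}. Here v_13(1014) = v_13(num) − v_13(den) = 2; compare against these criteria.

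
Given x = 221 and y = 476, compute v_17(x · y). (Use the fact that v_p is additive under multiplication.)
v_17(105196) = 2

v_p(x) = 1 (factor: 221 = 17^1 · 13); v_p(y) = 1 (factor: 476 = 17^1 · 28). Additivity: v_p(xy) = v_p(x) + v_p(y) = 1 + 1 = 2. (Direct check: xy = 105196 = 17^2 · (364).)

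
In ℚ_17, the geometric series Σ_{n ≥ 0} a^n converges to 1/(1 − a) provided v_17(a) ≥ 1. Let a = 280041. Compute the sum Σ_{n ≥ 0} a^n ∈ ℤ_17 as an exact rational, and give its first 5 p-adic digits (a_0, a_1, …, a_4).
Σ a^n = 1/(1 − a) = -1/280040;  first 5 digits = (1, 0, 0, 6, 3)

v_17(a) = 3 ≥ 1, so the series converges in ℤ_17 to 1/(1 − a) = 1/(1 − 280041) = -1/280040. Expand this rational in ℤ_17: compute digits iteratively via d_i = x_i mod 17, x_{i+1} = (x_i − d_i)/17. The first 5 digits are (1, 0, 0, 6, 3).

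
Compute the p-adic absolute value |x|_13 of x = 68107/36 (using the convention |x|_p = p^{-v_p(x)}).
|68107/36|_13 = 1/2197

Step 1 — compute v_13(x) by factoring powers of 13 out of the numerator and denominator: v_13(68107/36) = 3. Step 2 — apply |x|_p = p^{-v_p(x)} = 13^{-3} = 1/2197.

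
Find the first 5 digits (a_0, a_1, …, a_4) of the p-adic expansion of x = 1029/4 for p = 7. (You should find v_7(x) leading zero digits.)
(a_0, …, a_4) = (0, 0, 0, 6, 1)

v_7(1029/4) = 3, so a_0 = ... = a_2 = 0. Factor out: x = 7^3 · u with u = 3/4 a unit in ℤ_7. Expand u iteratively via a_{v+i} = u_i mod 7, u_{i+1} = (u_i − a_{v+i})/7:
  u_0 = 3/4;  a_3 = 6;  u_1 = (u_0 − 6)/7 = -3/4
  u_1 = -3/4;  a_4 = 1;  u_2 = (u_1 − 1)/7 = -1/4
Digits: (0, 0, 0, 6, 1).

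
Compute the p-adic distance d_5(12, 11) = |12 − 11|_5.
d_5(12, 11) = 1

Step 1 — x − y = 12 − 11 = 1. Step 2 — v_5(1) = 0 (factor: 1 = (5^0 · 1); the sign does not affect v_p). Step 3 — |x − y|_5 = 5^{0} = 1.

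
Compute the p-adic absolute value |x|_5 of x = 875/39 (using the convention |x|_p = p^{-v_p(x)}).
|875/39|_5 = 1/125

Step 1 — compute v_5(x) by factoring powers of 5 out of the numerator and denominator: v_5(875/39) = 3. Step 2 — apply |x|_p = p^{-v_p(x)} = 5^{-3} = 1/125.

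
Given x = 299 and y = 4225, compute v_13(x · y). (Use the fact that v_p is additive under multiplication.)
v_13(1263275) = 3

v_p(x) = 1 (factor: 299 = 13^1 · 23); v_p(y) = 2 (factor: 4225 = 13^2 · 25). Additivity: v_p(xy) = v_p(x) + v_p(y) = 1 + 2 = 3. (Direct check: xy = 1263275 = 13^3 · (575).)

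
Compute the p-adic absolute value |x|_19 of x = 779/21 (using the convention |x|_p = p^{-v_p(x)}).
|779/21|_19 = 1/19

Step 1 — compute v_19(x) by factoring powers of 19 out of the numerator and denominator: v_19(779/21) = 1. Step 2 — apply |x|_p = p^{-v_p(x)} = 19^{-1} = 1/19.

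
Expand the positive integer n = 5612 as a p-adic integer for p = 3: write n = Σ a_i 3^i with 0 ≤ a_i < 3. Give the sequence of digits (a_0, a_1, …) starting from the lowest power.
(a_0, a_1, …) = (2, 1, 2, 0, 0, 2, 1, 2)

Repeated division by 3 gives the digits low-to-high: 5612 = 2 + 1·3^1 + 2·3^2 + 2·3^5 + 1·3^6 + 2·3^7. Digit sequence: (2, 1, 2, 0, 0, 2, 1, 2).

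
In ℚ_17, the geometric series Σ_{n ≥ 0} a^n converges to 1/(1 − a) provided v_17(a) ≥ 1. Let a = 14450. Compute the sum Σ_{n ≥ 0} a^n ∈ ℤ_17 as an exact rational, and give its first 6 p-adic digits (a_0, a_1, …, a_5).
Σ a^n = 1/(1 − a) = -1/14449;  first 6 digits = (1, 0, 16, 2, 1, 11)

v_17(a) = 2 ≥ 1, so the series converges in ℤ_17 to 1/(1 − a) = 1/(1 − 14450) = -1/14449. Expand this rational in ℤ_17: compute digits iteratively via d_i = x_i mod 17, x_{i+1} = (x_i − d_i)/17. The first 6 digits are (1, 0, 16, 2, 1, 11).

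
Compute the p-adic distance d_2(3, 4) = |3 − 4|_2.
d_2(3, 4) = 1

Step 1 — x − y = 3 − 4 = -1. Step 2 — v_2(-1) = 0 (factor: -1 = −(2^0 · 1); the sign does not affect v_p). Step 3 — |x − y|_2 = 2^{0} = 1.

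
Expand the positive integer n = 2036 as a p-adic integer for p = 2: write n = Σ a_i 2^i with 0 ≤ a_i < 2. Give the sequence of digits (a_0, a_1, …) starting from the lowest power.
(a_0, a_1, …) = (0, 0, 1, 0, 1, 1, 1, 1, 1, 1, 1)

Repeated division by 2 gives the digits low-to-high: 2036 = 1·2^2 + 1·2^4 + 1·2^5 + 1·2^6 + 1·2^7 + 1·2^8 + 1·2^9 + 1·2^10. Digit sequence: (0, 0, 1, 0, 1, 1, 1, 1, 1, 1, 1).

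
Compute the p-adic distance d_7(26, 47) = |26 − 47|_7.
d_7(26, 47) = 1/7

Step 1 — x − y = 26 − 47 = -21. Step 2 — v_7(-21) = 1 (factor: -21 = −(7^1 · 3); the sign does not affect v_p). Step 3 — |x − y|_7 = 7^{-1} = 1/7.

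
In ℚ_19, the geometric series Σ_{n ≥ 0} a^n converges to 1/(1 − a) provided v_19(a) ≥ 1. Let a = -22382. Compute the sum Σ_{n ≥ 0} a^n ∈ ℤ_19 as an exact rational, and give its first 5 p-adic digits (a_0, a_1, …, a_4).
Σ a^n = 1/(1 − a) = 1/22383;  first 5 digits = (1, 0, 14, 15, 5)

v_19(a) = 2 ≥ 1, so the series converges in ℤ_19 to 1/(1 − a) = 1/(1 − (-22382)) = 1/22383. Expand this rational in ℤ_19: compute digits iteratively via d_i = x_i mod 19, x_{i+1} = (x_i − d_i)/19. The first 5 digits are (1, 0, 14, 15, 5).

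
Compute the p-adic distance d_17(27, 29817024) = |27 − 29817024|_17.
d_17(27, 29817024) = 1/1419857

Step 1 — x − y = 27 − 29817024 = -29816997. Step 2 — v_17(-29816997) = 5 (factor: -29816997 = −(17^5 · 21); the sign does not affect v_p). Step 3 — |x − y|_17 = 17^{-5} = 1/1419857.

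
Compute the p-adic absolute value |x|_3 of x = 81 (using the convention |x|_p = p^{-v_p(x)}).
|81|_3 = 1/81

Step 1 — compute v_3(x) by factoring powers of 3 out of the numerator and denominator: v_3(81) = 4. Step 2 — apply |x|_p = p^{-v_p(x)} = 3^{-4} = 1/81.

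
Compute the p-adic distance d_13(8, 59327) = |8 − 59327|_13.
d_13(8, 59327) = 1/2197

Step 1 — x − y = 8 − 59327 = -59319. Step 2 — v_13(-59319) = 3 (factor: -59319 = −(13^3 · 27); the sign does not affect v_p). Step 3 — |x − y|_13 = 13^{-3} = 1/2197.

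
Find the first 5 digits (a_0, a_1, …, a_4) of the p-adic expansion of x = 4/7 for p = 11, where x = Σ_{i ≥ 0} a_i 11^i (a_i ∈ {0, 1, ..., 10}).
(a_0, …, a_4) = (10, 7, 4, 9, 7)

v_11(4/7) = 0 (numerator and denominator both coprime to 11), so x ∈ ℤ_11^×. Compute digits iteratively via a_i = x_i mod 11, x_{i+1} = (x_i − a_i)/11, with x_0 = x:
  x_0 = 4/7;  a_0 = 10;  x_1 = (x_0 − 10)/11 = -6/7
  x_1 = -6/7;  a_1 = 7;  x_2 = (x_1 − 7)/11 = -5/7
  x_2 = -5/7;  a_2 = 4;  x_3 = (x_2 − 4)/11 = -3/7
  x_3 = -3/7;  a_3 = 9;  x_4 = (x_3 − 9)/11 = -6/7
  x_4 = -6/7;  a_4 = 7;  x_5 = (x_4 − 7)/11 = -5/7
Digits: (10, 7, 4, 9, 7).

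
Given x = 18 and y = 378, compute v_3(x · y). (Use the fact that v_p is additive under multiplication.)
v_3(6804) = 5

v_p(x) = 2 (factor: 18 = 3^2 · 2); v_p(y) = 3 (factor: 378 = 3^3 · 14). Additivity: v_p(xy) = v_p(x) + v_p(y) = 2 + 3 = 5. (Direct check: xy = 6804 = 3^5 · (28).)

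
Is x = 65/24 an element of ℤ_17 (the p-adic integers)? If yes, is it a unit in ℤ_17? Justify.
x ∈ ℤ_17^× (unit); v_17(x) = 0

ℤ_17 = {x ∈ ℚ_17 : v_17(x) ≥ 0} and ℤ_17^× = {x ∈ ℤ_17 : v_17(x) = 0}. Here v_17(65/24) = v_17(num) − v_17(den) = 0; compare against these criteria.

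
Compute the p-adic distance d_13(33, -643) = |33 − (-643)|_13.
d_13(33, -643) = 1/169

Step 1 — x − y = 33 − (-643) = 676. Step 2 — v_13(676) = 2 (factor: 676 = (13^2 · 4); the sign does not affect v_p). Step 3 — |x − y|_13 = 13^{-2} = 1/169.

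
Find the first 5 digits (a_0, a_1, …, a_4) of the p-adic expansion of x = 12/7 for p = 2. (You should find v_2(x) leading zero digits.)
(a_0, …, a_4) = (0, 0, 1, 0, 1)

v_2(12/7) = 2, so a_0 = ... = a_1 = 0. Factor out: x = 2^2 · u with u = 3/7 a unit in ℤ_2. Expand u iteratively via a_{v+i} = u_i mod 2, u_{i+1} = (u_i − a_{v+i})/2:
  u_0 = 3/7;  a_2 = 1;  u_1 = (u_0 − 1)/2 = -2/7
  u_1 = -2/7;  a_3 = 0;  u_2 = (u_1 − 0)/2 = -1/7
  u_2 = -1/7;  a_4 = 1;  u_3 = (u_2 − 1)/2 = -4/7
Digits: (0, 0, 1, 0, 1).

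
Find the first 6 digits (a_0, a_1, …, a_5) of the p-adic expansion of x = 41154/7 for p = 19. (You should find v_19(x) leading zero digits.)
(a_0, …, a_5) = (0, 0, 0, 9, 5, 16)

v_19(41154/7) = 3, so a_0 = ... = a_2 = 0. Factor out: x = 19^3 · u with u = 6/7 a unit in ℤ_19. Expand u iteratively via a_{v+i} = u_i mod 19, u_{i+1} = (u_i − a_{v+i})/19:
  u_0 = 6/7;  a_3 = 9;  u_1 = (u_0 − 9)/19 = -3/7
  u_1 = -3/7;  a_4 = 5;  u_2 = (u_1 − 5)/19 = -2/7
  u_2 = -2/7;  a_5 = 16;  u_3 = (u_2 − 16)/19 = -6/7
Digits: (0, 0, 0, 9, 5, 16).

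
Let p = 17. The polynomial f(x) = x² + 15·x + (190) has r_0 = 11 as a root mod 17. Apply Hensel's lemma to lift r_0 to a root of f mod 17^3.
r_2 = 2357 (mod 4913)

Hensel: r_{i+1} = r_i − f(r_i)·(f′(r_i))^{-1} mod 17^{i+2}, f′(x) = 2x + 15. Iterate:
  r_0 = 11 (mod 17)
  r_1 = 45 (mod 289)
  r_2 = 2357 (mod 4913)
Final: r = 2357 satisfies f(r) ≡ 0 mod 17^3.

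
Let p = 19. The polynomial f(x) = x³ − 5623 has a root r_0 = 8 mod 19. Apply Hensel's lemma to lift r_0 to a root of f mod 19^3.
r_2 = 3827 (mod 6859)

Hensel: r_{i+1} = r_i − f(r_i)/f′(r_i) mod 19^{i+2}, where f′(x) = 3x². Iterate:
  r_0 = 8 (mod 19)
  r_1 = 217 (mod 361)
  r_2 = 3827 (mod 6859)
Final: r = 3827 with f(r) ≡ 0 mod 19^3.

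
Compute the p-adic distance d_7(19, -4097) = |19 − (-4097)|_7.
d_7(19, -4097) = 1/343

Step 1 — x − y = 19 − (-4097) = 4116. Step 2 — v_7(4116) = 3 (factor: 4116 = (7^3 · 12); the sign does not affect v_p). Step 3 — |x − y|_7 = 7^{-3} = 1/343.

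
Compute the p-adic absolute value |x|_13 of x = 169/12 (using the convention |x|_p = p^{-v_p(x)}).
|169/12|_13 = 1/169

Step 1 — compute v_13(x) by factoring powers of 13 out of the numerator and denominator: v_13(169/12) = 2. Step 2 — apply |x|_p = p^{-v_p(x)} = 13^{-2} = 1/169.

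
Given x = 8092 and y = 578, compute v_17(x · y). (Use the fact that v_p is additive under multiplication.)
v_17(4677176) = 4

v_p(x) = 2 (factor: 8092 = 17^2 · 28); v_p(y) = 2 (factor: 578 = 17^2 · 2). Additivity: v_p(xy) = v_p(x) + v_p(y) = 2 + 2 = 4. (Direct check: xy = 4677176 = 17^4 · (56).)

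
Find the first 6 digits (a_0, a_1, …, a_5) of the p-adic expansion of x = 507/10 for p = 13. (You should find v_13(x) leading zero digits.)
(a_0, …, a_5) = (0, 0, 12, 3, 1, 9)

v_13(507/10) = 2, so a_0 = ... = a_1 = 0. Factor out: x = 13^2 · u with u = 3/10 a unit in ℤ_13. Expand u iteratively via a_{v+i} = u_i mod 13, u_{i+1} = (u_i − a_{v+i})/13:
  u_0 = 3/10;  a_2 = 12;  u_1 = (u_0 − 12)/13 = -9/10
  u_1 = -9/10;  a_3 = 3;  u_2 = (u_1 − 3)/13 = -3/10
  u_2 = -3/10;  a_4 = 1;  u_3 = (u_2 − 1)/13 = -1/10
  u_3 = -1/10;  a_5 = 9;  u_4 = (u_3 − 9)/13 = -7/10
Digits: (0, 0, 12, 3, 1, 9).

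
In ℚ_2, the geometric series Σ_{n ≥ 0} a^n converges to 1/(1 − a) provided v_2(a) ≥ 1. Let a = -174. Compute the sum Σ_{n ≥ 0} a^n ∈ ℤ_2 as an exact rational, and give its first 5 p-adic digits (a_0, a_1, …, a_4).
Σ a^n = 1/(1 − a) = 1/175;  first 5 digits = (1, 1, 1, 1, 0)

v_2(a) = 1 ≥ 1, so the series converges in ℤ_2 to 1/(1 − a) = 1/(1 − (-174)) = 1/175. Expand this rational in ℤ_2: compute digits iteratively via d_i = x_i mod 2, x_{i+1} = (x_i − d_i)/2. The first 5 digits are (1, 1, 1, 1, 0).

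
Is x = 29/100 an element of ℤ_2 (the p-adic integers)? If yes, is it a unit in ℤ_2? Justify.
x ∉ ℤ_2 (v_2(x) = -2 < 0)

ℤ_2 = {x ∈ ℚ_2 : v_2(x) ≥ 0} and ℤ_2^× = {x ∈ ℤ_2 : v_2(x) = 0}. Here v_2(29/100) = v_2(num) − v_2(den) = -2; compare against these criteria.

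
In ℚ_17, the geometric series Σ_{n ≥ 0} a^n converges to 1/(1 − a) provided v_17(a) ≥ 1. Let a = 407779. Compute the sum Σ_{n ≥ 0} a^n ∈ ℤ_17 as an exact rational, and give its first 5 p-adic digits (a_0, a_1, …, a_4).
Σ a^n = 1/(1 − a) = -1/407778;  first 5 digits = (1, 0, 0, 15, 4)

v_17(a) = 3 ≥ 1, so the series converges in ℤ_17 to 1/(1 − a) = 1/(1 − 407779) = -1/407778. Expand this rational in ℤ_17: compute digits iteratively via d_i = x_i mod 17, x_{i+1} = (x_i − d_i)/17. The first 5 digits are (1, 0, 0, 15, 4).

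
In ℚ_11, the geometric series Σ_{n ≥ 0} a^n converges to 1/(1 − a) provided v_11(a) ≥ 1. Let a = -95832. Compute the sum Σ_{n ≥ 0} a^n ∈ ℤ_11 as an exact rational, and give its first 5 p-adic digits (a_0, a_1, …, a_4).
Σ a^n = 1/(1 − a) = 1/95833;  first 5 digits = (1, 0, 0, 5, 4)

v_11(a) = 3 ≥ 1, so the series converges in ℤ_11 to 1/(1 − a) = 1/(1 − (-95832)) = 1/95833. Expand this rational in ℤ_11: compute digits iteratively via d_i = x_i mod 11, x_{i+1} = (x_i − d_i)/11. The first 5 digits are (1, 0, 0, 5, 4).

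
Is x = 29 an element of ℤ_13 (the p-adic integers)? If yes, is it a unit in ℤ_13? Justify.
x ∈ ℤ_13^× (unit); v_13(x) = 0

ℤ_13 = {x ∈ ℚ_13 : v_13(x) ≥ 0} and ℤ_13^× = {x ∈ ℤ_13 : v_13(x) = 0}. Here v_13(29) = v_13(num) − v_13(den) = 0; compare against these criteria.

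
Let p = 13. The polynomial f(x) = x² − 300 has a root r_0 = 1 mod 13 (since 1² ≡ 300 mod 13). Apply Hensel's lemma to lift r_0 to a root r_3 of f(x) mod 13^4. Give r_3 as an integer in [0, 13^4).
r_3 = 15614 (mod 28561)

Hensel's recurrence: r_{i+1} = r_i − f(r_i)·(f′(r_i))^{-1} mod 13^{i+2}, with f′(x) = 2x. Iterate:
  r_0 = 1 (mod 13)
  r_1 = 66 (mod 169)
  r_2 = 235 (mod 2197)
  r_3 = 15614 (mod 28561)
Final: r_3 = 15614, and one checks f(r_3) ≡ 0 mod 13^4.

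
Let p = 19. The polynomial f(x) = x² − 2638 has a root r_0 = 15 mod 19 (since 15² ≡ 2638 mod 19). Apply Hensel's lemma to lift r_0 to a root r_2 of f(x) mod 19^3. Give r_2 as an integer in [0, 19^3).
r_2 = 6076 (mod 6859)

Hensel's recurrence: r_{i+1} = r_i − f(r_i)·(f′(r_i))^{-1} mod 19^{i+2}, with f′(x) = 2x. Iterate:
  r_0 = 15 (mod 19)
  r_1 = 300 (mod 361)
  r_2 = 6076 (mod 6859)
Final: r_2 = 6076, and one checks f(r_2) ≡ 0 mod 19^3.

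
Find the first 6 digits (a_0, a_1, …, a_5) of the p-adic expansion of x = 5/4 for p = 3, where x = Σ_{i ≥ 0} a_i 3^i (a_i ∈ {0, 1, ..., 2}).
(a_0, …, a_5) = (2, 2, 0, 2, 0, 2)

v_3(5/4) = 0 (numerator and denominator both coprime to 3), so x ∈ ℤ_3^×. Compute digits iteratively via a_i = x_i mod 3, x_{i+1} = (x_i − a_i)/3, with x_0 = x:
  x_0 = 5/4;  a_0 = 2;  x_1 = (x_0 − 2)/3 = -1/4
  x_1 = -1/4;  a_1 = 2;  x_2 = (x_1 − 2)/3 = -3/4
  x_2 = -3/4;  a_2 = 0;  x_3 = (x_2 − 0)/3 = -1/4
  x_3 = -1/4;  a_3 = 2;  x_4 = (x_3 − 2)/3 = -3/4
  x_4 = -3/4;  a_4 = 0;  x_5 = (x_4 − 0)/3 = -1/4
  x_5 = -1/4;  a_5 = 2;  x_6 = (x_5 − 2)/3 = -3/4
Digits: (2, 2, 0, 2, 0, 2).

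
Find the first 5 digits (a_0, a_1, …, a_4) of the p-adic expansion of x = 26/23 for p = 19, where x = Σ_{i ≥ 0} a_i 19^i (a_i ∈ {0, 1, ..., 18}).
(a_0, …, a_4) = (16, 5, 3, 18, 4)

v_19(26/23) = 0 (numerator and denominator both coprime to 19), so x ∈ ℤ_19^×. Compute digits iteratively via a_i = x_i mod 19, x_{i+1} = (x_i − a_i)/19, with x_0 = x:
  x_0 = 26/23;  a_0 = 16;  x_1 = (x_0 − 16)/19 = -18/23
  x_1 = -18/23;  a_1 = 5;  x_2 = (x_1 − 5)/19 = -7/23
  x_2 = -7/23;  a_2 = 3;  x_3 = (x_2 − 3)/19 = -4/23
  x_3 = -4/23;  a_3 = 18;  x_4 = (x_3 − 18)/19 = -22/23
  x_4 = -22/23;  a_4 = 4;  x_5 = (x_4 − 4)/19 = -6/23
Digits: (16, 5, 3, 18, 4).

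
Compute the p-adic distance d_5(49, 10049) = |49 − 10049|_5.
d_5(49, 10049) = 1/625

Step 1 — x − y = 49 − 10049 = -10000. Step 2 — v_5(-10000) = 4 (factor: -10000 = −(5^4 · 16); the sign does not affect v_p). Step 3 — |x − y|_5 = 5^{-4} = 1/625.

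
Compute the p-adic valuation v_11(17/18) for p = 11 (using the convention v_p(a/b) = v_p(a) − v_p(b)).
v_11(17/18) = 0

Factor powers of 11 from the numerator and denominator of the reduced fraction: 17 = 11^0 · 17 and 18 = 11^0 · 18. Apply v_p(a/b) = v_p(a) − v_p(b): v_11(17/18) = 0 − 0 = 0.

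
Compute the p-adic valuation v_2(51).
v_2(51) = 0

v_2(n) is the largest exponent k such that 2^k divides n. Factor out: 51 = 2^0 · 51. (Sign doesn't affect v_p.) So v_2(51) = 0.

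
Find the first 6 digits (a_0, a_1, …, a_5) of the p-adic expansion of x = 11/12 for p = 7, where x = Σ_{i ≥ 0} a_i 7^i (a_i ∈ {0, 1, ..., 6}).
(a_0, …, a_5) = (5, 0, 4, 0, 4, 0)

v_7(11/12) = 0 (numerator and denominator both coprime to 7), so x ∈ ℤ_7^×. Compute digits iteratively via a_i = x_i mod 7, x_{i+1} = (x_i − a_i)/7, with x_0 = x:
  x_0 = 11/12;  a_0 = 5;  x_1 = (x_0 − 5)/7 = -7/12
  x_1 = -7/12;  a_1 = 0;  x_2 = (x_1 − 0)/7 = -1/12
  x_2 = -1/12;  a_2 = 4;  x_3 = (x_2 − 4)/7 = -7/12
  x_3 = -7/12;  a_3 = 0;  x_4 = (x_3 − 0)/7 = -1/12
  x_4 = -1/12;  a_4 = 4;  x_5 = (x_4 − 4)/7 = -7/12
  x_5 = -7/12;  a_5 = 0;  x_6 = (x_5 − 0)/7 = -1/12
Digits: (5, 0, 4, 0, 4, 0).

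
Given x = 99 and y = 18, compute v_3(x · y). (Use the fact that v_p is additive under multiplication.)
v_3(1782) = 4

v_p(x) = 2 (factor: 99 = 3^2 · 11); v_p(y) = 2 (factor: 18 = 3^2 · 2). Additivity: v_p(xy) = v_p(x) + v_p(y) = 2 + 2 = 4. (Direct check: xy = 1782 = 3^4 · (22).)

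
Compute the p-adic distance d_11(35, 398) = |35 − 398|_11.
d_11(35, 398) = 1/121

Step 1 — x − y = 35 − 398 = -363. Step 2 — v_11(-363) = 2 (factor: -363 = −(11^2 · 3); the sign does not affect v_p). Step 3 — |x − y|_11 = 11^{-2} = 1/121.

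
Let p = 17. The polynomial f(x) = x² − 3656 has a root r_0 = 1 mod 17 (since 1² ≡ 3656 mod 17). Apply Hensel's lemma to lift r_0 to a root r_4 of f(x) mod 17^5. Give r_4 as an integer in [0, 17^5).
r_4 = 1366342 (mod 1419857)

Hensel's recurrence: r_{i+1} = r_i − f(r_i)·(f′(r_i))^{-1} mod 17^{i+2}, with f′(x) = 2x. Iterate:
  r_0 = 1 (mod 17)
  r_1 = 239 (mod 289)
  r_2 = 528 (mod 4913)
  r_3 = 30006 (mod 83521)
  r_4 = 1366342 (mod 1419857)
Final: r_4 = 1366342, and one checks f(r_4) ≡ 0 mod 17^5.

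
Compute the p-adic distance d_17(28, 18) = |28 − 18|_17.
d_17(28, 18) = 1

Step 1 — x − y = 28 − 18 = 10. Step 2 — v_17(10) = 0 (factor: 10 = (17^0 · 10); the sign does not affect v_p). Step 3 — |x − y|_17 = 17^{0} = 1.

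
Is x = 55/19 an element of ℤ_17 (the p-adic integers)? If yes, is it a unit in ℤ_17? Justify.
x ∈ ℤ_17^× (unit); v_17(x) = 0

ℤ_17 = {x ∈ ℚ_17 : v_17(x) ≥ 0} and ℤ_17^× = {x ∈ ℤ_17 : v_17(x) = 0}. Here v_17(55/19) = v_17(num) − v_17(den) = 0; compare against these criteria.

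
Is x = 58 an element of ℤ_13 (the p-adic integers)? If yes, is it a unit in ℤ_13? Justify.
x ∈ ℤ_13^× (unit); v_13(x) = 0

ℤ_13 = {x ∈ ℚ_13 : v_13(x) ≥ 0} and ℤ_13^× = {x ∈ ℤ_13 : v_13(x) = 0}. Here v_13(58) = v_13(num) − v_13(den) = 0; compare against these criteria.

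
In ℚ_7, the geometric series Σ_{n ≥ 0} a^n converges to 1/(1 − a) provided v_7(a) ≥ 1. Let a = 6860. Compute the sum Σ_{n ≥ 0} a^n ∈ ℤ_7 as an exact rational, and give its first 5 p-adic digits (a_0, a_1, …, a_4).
Σ a^n = 1/(1 − a) = -1/6859;  first 5 digits = (1, 0, 0, 6, 2)

v_7(a) = 3 ≥ 1, so the series converges in ℤ_7 to 1/(1 − a) = 1/(1 − 6860) = -1/6859. Expand this rational in ℤ_7: compute digits iteratively via d_i = x_i mod 7, x_{i+1} = (x_i − d_i)/7. The first 5 digits are (1, 0, 0, 6, 2).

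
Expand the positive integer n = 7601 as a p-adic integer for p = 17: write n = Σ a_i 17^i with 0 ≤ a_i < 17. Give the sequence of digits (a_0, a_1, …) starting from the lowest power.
(a_0, a_1, …) = (2, 5, 9, 1)

Repeated division by 17 gives the digits low-to-high: 7601 = 2 + 5·17^1 + 9·17^2 + 1·17^3. Digit sequence: (2, 5, 9, 1).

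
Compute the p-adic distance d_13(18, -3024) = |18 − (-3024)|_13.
d_13(18, -3024) = 1/169

Step 1 — x − y = 18 − (-3024) = 3042. Step 2 — v_13(3042) = 2 (factor: 3042 = (13^2 · 18); the sign does not affect v_p). Step 3 — |x − y|_13 = 13^{-2} = 1/169.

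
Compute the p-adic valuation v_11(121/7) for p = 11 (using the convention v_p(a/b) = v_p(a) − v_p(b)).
v_11(121/7) = 2

Factor powers of 11 from the numerator and denominator of the reduced fraction: 121 = 11^2 · 1 and 7 = 11^0 · 7. Apply v_p(a/b) = v_p(a) − v_p(b): v_11(121/7) = 2 − 0 = 2.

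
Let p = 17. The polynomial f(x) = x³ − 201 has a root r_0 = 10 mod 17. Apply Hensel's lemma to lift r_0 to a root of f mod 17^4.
r_3 = 16857 (mod 83521)

Hensel: r_{i+1} = r_i − f(r_i)/f′(r_i) mod 17^{i+2}, where f′(x) = 3x². Iterate:
  r_0 = 10 (mod 17)
  r_1 = 95 (mod 289)
  r_2 = 2118 (mod 4913)
  r_3 = 16857 (mod 83521)
Final: r = 16857 with f(r) ≡ 0 mod 17^4.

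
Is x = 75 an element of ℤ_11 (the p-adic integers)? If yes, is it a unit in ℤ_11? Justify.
x ∈ ℤ_11^× (unit); v_11(x) = 0

ℤ_11 = {x ∈ ℚ_11 : v_11(x) ≥ 0} and ℤ_11^× = {x ∈ ℤ_11 : v_11(x) = 0}. Here v_11(75) = v_11(num) − v_11(den) = 0; compare against these criteria.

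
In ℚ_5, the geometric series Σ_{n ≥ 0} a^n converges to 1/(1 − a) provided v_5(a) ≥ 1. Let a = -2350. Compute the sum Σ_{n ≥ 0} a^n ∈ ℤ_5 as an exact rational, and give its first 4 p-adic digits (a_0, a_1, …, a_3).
Σ a^n = 1/(1 − a) = 1/2351;  first 4 digits = (1, 0, 1, 1)

v_5(a) = 2 ≥ 1, so the series converges in ℤ_5 to 1/(1 − a) = 1/(1 − (-2350)) = 1/2351. Expand this rational in ℤ_5: compute digits iteratively via d_i = x_i mod 5, x_{i+1} = (x_i − d_i)/5. The first 4 digits are (1, 0, 1, 1).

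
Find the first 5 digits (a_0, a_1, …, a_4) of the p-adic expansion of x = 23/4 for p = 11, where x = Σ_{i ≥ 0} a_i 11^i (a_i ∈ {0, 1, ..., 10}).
(a_0, …, a_4) = (3, 3, 8, 2, 8)

v_11(23/4) = 0 (numerator and denominator both coprime to 11), so x ∈ ℤ_11^×. Compute digits iteratively via a_i = x_i mod 11, x_{i+1} = (x_i − a_i)/11, with x_0 = x:
  x_0 = 23/4;  a_0 = 3;  x_1 = (x_0 − 3)/11 = 1/4
  x_1 = 1/4;  a_1 = 3;  x_2 = (x_1 − 3)/11 = -1/4
  x_2 = -1/4;  a_2 = 8;  x_3 = (x_2 − 8)/11 = -3/4
  x_3 = -3/4;  a_3 = 2;  x_4 = (x_3 − 2)/11 = -1/4
  x_4 = -1/4;  a_4 = 8;  x_5 = (x_4 − 8)/11 = -3/4
Digits: (3, 3, 8, 2, 8).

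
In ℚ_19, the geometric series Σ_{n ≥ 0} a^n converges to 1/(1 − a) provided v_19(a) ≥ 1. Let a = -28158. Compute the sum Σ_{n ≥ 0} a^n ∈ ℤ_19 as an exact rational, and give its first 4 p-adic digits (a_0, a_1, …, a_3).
Σ a^n = 1/(1 − a) = 1/28159;  first 4 digits = (1, 0, 17, 14)

v_19(a) = 2 ≥ 1, so the series converges in ℤ_19 to 1/(1 − a) = 1/(1 − (-28158)) = 1/28159. Expand this rational in ℤ_19: compute digits iteratively via d_i = x_i mod 19, x_{i+1} = (x_i − d_i)/19. The first 4 digits are (1, 0, 17, 14).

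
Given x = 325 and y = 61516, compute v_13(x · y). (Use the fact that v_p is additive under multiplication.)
v_13(19992700) = 4

v_p(x) = 1 (factor: 325 = 13^1 · 25); v_p(y) = 3 (factor: 61516 = 13^3 · 28). Additivity: v_p(xy) = v_p(x) + v_p(y) = 1 + 3 = 4. (Direct check: xy = 19992700 = 13^4 · (700).)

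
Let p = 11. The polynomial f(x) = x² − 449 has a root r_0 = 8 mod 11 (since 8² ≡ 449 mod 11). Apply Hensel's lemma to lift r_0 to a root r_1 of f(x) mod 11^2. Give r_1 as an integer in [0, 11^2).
r_1 = 85 (mod 121)

Hensel's recurrence: r_{i+1} = r_i − f(r_i)·(f′(r_i))^{-1} mod 11^{i+2}, with f′(x) = 2x. Iterate:
  r_0 = 8 (mod 11)
  r_1 = 85 (mod 121)
Final: r_1 = 85, and one checks f(r_1) ≡ 0 mod 11^2.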